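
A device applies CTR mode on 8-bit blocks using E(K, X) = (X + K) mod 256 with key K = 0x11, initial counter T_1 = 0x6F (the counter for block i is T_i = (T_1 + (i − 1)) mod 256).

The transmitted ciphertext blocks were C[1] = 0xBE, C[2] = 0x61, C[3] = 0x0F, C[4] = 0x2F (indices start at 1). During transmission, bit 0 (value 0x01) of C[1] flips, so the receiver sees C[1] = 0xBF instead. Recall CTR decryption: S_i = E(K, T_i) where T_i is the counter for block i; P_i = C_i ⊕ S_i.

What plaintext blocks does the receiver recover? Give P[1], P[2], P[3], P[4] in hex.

Only C[1] changed, to 0xBF. In CTR, a change in C_i flips the same bit in P_i only; the keystream is unaffected. Decrypting the received ciphertext:
P[1]: T = 0x6F, S = E(K, T) = 0x80; 0xBF ⊕ 0x80 = 0x3F.
P[2]: T = 0x70, S = E(K, T) = 0x81; 0x61 ⊕ 0x81 = 0xE0.
P[3]: T = 0x71, S = E(K, T) = 0x82; 0x0F ⊕ 0x82 = 0x8D.
P[4]: T = 0x72, S = E(K, T) = 0x83; 0x2F ⊕ 0x83 = 0xAC.
Blocks that differ from the original plaintext: P[1].

P[1] = 0x3F, P[2] = 0xE0, P[3] = 0x8D, P[4] = 0xAC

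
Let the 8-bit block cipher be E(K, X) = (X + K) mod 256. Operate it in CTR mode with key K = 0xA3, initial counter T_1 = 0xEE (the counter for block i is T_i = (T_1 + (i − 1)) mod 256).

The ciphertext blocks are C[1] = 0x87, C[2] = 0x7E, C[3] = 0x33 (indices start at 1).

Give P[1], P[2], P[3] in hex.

CTR decryption: S_i = E(K, T_i) where T_i is the counter for block i; P_i = C_i ⊕ S_i.
P[1]: T = 0xEE, S = E(K, T) = 0x91; 0x87 ⊕ 0x91 = 0x16.
P[2]: T = 0xEF, S = E(K, T) = 0x92; 0x7E ⊕ 0x92 = 0xEC.
P[3]: T = 0xF0, S = E(K, T) = 0x93; 0x33 ⊕ 0x93 = 0xA0.

P[1] = 0x16, P[2] = 0xEC, P[3] = 0xA0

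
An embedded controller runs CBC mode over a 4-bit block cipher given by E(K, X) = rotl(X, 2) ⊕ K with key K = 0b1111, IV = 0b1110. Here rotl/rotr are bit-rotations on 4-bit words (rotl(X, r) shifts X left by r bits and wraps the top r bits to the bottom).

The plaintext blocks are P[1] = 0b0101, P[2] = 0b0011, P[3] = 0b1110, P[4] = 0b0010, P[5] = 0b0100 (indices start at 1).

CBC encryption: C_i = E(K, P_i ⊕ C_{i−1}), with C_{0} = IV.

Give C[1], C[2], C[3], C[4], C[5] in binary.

C[1] = 0b0001, C[2] = 0b0111, C[3] = 0b1001, C[4] = 0b0001, C[5] = 0b1010

C[1]: P[1] ⊕ 0b1110 = 0b1011; E(K, 0b1011) = 0b0001.
C[2]: P[2] ⊕ 0b0001 = 0b0010; E(K, 0b0010) = 0b0111.
C[3]: P[3] ⊕ 0b0111 = 0b1001; E(K, 0b1001) = 0b1001.
C[4]: P[4] ⊕ 0b1001 = 0b1011; E(K, 0b1011) = 0b0001.
C[5]: P[5] ⊕ 0b0001 = 0b0101; E(K, 0b0101) = 0b1010.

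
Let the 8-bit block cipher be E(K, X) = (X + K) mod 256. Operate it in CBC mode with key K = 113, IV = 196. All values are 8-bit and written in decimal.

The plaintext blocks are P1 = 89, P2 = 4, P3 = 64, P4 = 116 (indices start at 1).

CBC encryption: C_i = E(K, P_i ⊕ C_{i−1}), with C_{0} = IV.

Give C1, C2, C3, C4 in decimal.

C1: P1 ⊕ 196 = 157; E(K, 157) = 14.
C2: P2 ⊕ 14 = 10; E(K, 10) = 123.
C3: P3 ⊕ 123 = 59; E(K, 59) = 172.
C4: P4 ⊕ 172 = 216; E(K, 216) = 73.

C1 = 14, C2 = 123, C3 = 172, C4 = 73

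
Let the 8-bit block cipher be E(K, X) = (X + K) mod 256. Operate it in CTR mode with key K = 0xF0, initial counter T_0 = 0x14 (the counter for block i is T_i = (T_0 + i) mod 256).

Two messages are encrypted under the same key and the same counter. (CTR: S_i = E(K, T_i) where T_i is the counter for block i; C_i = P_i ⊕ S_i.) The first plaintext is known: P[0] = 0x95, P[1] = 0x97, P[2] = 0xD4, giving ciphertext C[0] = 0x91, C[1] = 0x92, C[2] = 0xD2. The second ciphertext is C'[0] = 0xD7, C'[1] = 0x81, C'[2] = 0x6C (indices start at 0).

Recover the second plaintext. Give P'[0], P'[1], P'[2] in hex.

P'[0] = 0xD3, P'[1] = 0x84, P'[2] = 0x6A

In CTR with a reused counter, both messages share the same keystream S_i, so C_i ⊕ C'_i = P_i ⊕ P'_i and thus P'_i = P_i ⊕ C_i ⊕ C'_i.
P'[0]: 0x95 ⊕ 0x91 ⊕ 0xD7 = 0xD3.
P'[1]: 0x97 ⊕ 0x92 ⊕ 0x81 = 0x84.
P'[2]: 0xD4 ⊕ 0xD2 ⊕ 0x6C = 0x6A.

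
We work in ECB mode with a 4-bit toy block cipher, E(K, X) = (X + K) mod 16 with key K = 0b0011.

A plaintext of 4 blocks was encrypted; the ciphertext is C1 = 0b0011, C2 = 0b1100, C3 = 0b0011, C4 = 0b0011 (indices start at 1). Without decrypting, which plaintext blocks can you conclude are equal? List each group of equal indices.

P1 = P3 = P4

ECB encrypts each block independently with the same key, so equal ciphertext blocks imply equal plaintext blocks.
C1 = C3 = C4 = 0b0011, so P1 = P3 = P4.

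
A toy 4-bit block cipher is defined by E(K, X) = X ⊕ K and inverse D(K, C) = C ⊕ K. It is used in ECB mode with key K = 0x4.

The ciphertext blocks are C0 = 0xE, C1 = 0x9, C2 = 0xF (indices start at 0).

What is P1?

P1 = 0xD

ECB decryption: P_i = D(K, C_i).
P1: D(K, 0x9) = 0xD.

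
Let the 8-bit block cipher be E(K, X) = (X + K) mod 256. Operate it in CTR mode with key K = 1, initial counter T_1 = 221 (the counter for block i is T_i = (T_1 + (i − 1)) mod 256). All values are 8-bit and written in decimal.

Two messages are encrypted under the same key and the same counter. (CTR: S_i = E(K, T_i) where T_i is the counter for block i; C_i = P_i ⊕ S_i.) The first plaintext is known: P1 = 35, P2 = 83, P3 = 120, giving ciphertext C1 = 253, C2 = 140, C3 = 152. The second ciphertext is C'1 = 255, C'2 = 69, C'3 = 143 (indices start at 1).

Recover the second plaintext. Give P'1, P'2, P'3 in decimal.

In CTR with a reused counter, both messages share the same keystream S_i, so C_i ⊕ C'_i = P_i ⊕ P'_i and thus P'_i = P_i ⊕ C_i ⊕ C'_i.
P'1: 35 ⊕ 253 ⊕ 255 = 33.
P'2: 83 ⊕ 140 ⊕ 69 = 154.
P'3: 120 ⊕ 152 ⊕ 143 = 111.

P'1 = 33, P'2 = 154, P'3 = 111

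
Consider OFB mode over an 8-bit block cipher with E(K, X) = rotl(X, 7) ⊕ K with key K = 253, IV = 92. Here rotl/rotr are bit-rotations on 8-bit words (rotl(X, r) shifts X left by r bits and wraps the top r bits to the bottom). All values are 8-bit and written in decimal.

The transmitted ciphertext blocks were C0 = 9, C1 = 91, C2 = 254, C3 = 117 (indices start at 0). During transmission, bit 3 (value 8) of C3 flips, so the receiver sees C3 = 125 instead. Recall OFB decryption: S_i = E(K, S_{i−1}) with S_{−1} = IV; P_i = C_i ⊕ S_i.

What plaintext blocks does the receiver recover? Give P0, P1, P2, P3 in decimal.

P0 = 218, P1 = 79, P2 = 9, P3 = 123

Only C3 changed, to 125. In OFB, a change in C_i flips the same bit in P_i only; the keystream is unaffected. Decrypting the received ciphertext:
P0: S = E(K, 92) = 211; 9 ⊕ 211 = 218.
P1: S = E(K, 211) = 20; 91 ⊕ 20 = 79.
P2: S = E(K, 20) = 247; 254 ⊕ 247 = 9.
P3: S = E(K, 247) = 6; 125 ⊕ 6 = 123.
Blocks that differ from the original plaintext: P3.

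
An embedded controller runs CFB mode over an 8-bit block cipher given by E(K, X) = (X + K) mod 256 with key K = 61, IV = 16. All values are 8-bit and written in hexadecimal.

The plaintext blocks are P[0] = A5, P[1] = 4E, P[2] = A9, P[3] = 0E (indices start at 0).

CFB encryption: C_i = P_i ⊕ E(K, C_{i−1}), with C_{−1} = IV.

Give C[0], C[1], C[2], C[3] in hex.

C[0] = D2, C[1] = 7D, C[2] = 77, C[3] = D6

C[0]: E(K, 16) = 77; A5 ⊕ 77 = D2.
C[1]: E(K, D2) = 33; 4E ⊕ 33 = 7D.
C[2]: E(K, 7D) = DE; A9 ⊕ DE = 77.
C[3]: E(K, 77) = D8; 0E ⊕ D8 = D6.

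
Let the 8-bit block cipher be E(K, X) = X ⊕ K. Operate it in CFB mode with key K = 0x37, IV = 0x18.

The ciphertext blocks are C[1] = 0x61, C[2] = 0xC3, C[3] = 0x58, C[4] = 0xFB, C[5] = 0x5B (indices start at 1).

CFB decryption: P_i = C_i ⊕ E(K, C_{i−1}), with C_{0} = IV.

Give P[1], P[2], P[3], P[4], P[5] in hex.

P[1] = 0x4E, P[2] = 0x95, P[3] = 0xAC, P[4] = 0x94, P[5] = 0x97

P[1]: E(K, 0x18) = 0x2F; 0x61 ⊕ 0x2F = 0x4E.
P[2]: E(K, 0x61) = 0x56; 0xC3 ⊕ 0x56 = 0x95.
P[3]: E(K, 0xC3) = 0xF4; 0x58 ⊕ 0xF4 = 0xAC.
P[4]: E(K, 0x58) = 0x6F; 0xFB ⊕ 0x6F = 0x94.
P[5]: E(K, 0xFB) = 0xCC; 0x5B ⊕ 0xCC = 0x97.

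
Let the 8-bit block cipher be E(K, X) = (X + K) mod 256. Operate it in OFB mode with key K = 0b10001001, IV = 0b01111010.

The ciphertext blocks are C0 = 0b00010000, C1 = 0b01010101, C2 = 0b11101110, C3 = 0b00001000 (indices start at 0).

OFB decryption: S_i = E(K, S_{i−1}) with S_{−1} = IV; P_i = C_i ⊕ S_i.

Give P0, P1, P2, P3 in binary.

P0 = 0b00010011, P1 = 0b11011001, P2 = 0b11111011, P3 = 0b10010110

P0: S = E(K, 0b01111010) = 0b00000011; 0b00010000 ⊕ 0b00000011 = 0b00010011.
P1: S = E(K, 0b00000011) = 0b10001100; 0b01010101 ⊕ 0b10001100 = 0b11011001.
P2: S = E(K, 0b10001100) = 0b00010101; 0b11101110 ⊕ 0b00010101 = 0b11111011.
P3: S = E(K, 0b00010101) = 0b10011110; 0b00001000 ⊕ 0b10011110 = 0b10010110.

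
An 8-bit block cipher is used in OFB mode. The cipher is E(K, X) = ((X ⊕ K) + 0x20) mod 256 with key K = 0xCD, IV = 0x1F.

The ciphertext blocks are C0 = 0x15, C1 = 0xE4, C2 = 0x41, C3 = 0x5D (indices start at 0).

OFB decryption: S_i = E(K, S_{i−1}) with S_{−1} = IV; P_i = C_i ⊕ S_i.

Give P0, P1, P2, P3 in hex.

P0: S = E(K, 0x1F) = 0xF2; 0x15 ⊕ 0xF2 = 0xE7.
P1: S = E(K, 0xF2) = 0x5F; 0xE4 ⊕ 0x5F = 0xBB.
P2: S = E(K, 0x5F) = 0xB2; 0x41 ⊕ 0xB2 = 0xF3.
P3: S = E(K, 0xB2) = 0x9F; 0x5D ⊕ 0x9F = 0xC2.

P0 = 0xE7, P1 = 0xBB, P2 = 0xF3, P3 = 0xC2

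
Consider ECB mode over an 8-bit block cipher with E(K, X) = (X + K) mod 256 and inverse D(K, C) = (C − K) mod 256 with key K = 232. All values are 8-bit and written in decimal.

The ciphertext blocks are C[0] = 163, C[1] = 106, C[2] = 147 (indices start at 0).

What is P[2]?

ECB decryption: P_i = D(K, C_i).
P[2]: D(K, 147) = 171.

P[2] = 171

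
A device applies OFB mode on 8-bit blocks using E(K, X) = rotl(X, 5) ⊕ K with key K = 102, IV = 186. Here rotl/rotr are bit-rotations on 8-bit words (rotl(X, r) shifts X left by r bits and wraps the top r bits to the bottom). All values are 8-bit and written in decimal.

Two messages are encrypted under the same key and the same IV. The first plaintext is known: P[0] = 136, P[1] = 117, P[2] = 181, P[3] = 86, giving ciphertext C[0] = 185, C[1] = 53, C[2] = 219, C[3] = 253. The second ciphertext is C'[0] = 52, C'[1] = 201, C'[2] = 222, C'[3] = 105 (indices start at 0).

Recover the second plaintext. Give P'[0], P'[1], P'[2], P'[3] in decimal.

P'[0] = 5, P'[1] = 137, P'[2] = 176, P'[3] = 194

In OFB with a reused IV, both messages share the same keystream S_i, so C_i ⊕ C'_i = P_i ⊕ P'_i and thus P'_i = P_i ⊕ C_i ⊕ C'_i.
P'[0]: 136 ⊕ 185 ⊕ 52 = 5.
P'[1]: 117 ⊕ 53 ⊕ 201 = 137.
P'[2]: 181 ⊕ 219 ⊕ 222 = 176.
P'[3]: 86 ⊕ 253 ⊕ 105 = 194.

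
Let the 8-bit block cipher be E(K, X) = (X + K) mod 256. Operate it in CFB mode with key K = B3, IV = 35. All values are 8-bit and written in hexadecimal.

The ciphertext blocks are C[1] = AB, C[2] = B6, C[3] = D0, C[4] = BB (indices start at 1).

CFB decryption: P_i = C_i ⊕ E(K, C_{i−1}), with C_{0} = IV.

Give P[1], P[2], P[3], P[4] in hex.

P[1] = 43, P[2] = E8, P[3] = B9, P[4] = 38

P[1]: E(K, 35) = E8; AB ⊕ E8 = 43.
P[2]: E(K, AB) = 5E; B6 ⊕ 5E = E8.
P[3]: E(K, B6) = 69; D0 ⊕ 69 = B9.
P[4]: E(K, D0) = 83; BB ⊕ 83 = 38.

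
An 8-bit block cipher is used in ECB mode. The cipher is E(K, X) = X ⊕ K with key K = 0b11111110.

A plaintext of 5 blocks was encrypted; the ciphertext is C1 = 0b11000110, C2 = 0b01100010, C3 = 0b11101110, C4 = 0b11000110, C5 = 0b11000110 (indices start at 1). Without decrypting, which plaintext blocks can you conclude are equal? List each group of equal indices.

ECB encrypts each block independently with the same key, so equal ciphertext blocks imply equal plaintext blocks.
C1 = C4 = C5 = 0b11000110, so P1 = P4 = P5.

P1 = P4 = P5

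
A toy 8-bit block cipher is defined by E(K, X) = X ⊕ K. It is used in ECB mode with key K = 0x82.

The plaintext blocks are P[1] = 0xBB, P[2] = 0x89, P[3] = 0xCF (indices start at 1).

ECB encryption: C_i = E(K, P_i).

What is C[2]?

C[2]: E(K, 0x89) = 0x0B.

C[2] = 0x0B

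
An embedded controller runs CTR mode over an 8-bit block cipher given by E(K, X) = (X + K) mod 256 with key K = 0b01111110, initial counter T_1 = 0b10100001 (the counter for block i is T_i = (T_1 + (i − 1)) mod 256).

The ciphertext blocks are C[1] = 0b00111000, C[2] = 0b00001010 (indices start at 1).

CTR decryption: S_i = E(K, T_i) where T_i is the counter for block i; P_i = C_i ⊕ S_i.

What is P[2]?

P[2] = 0b00101010

P[2]: T = 0b10100010, S = E(K, T) = 0b00100000; 0b00001010 ⊕ 0b00100000 = 0b00101010.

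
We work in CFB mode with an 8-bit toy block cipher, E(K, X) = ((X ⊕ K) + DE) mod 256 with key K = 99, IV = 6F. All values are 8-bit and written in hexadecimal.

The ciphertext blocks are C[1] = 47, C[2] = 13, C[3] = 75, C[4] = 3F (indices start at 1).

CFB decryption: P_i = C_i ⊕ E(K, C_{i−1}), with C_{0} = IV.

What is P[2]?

P[2] = AF

P[2]: E(K, 47) = BC; 13 ⊕ BC = AF.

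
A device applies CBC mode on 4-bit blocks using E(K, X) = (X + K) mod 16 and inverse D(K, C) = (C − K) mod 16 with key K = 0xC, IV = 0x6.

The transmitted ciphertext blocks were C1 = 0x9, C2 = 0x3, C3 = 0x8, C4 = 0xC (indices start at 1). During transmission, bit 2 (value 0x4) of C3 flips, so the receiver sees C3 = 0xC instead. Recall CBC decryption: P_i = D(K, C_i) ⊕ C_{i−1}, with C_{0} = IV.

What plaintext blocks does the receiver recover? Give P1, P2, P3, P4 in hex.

Only C3 changed, to 0xC. In CBC, a change in C_i garbles P_i and flips the same bit in P_{i+1}. Decrypting the received ciphertext:
P1: D(K, 0x9) = 0xD; 0xD ⊕ 0x6 = 0xB.
P2: D(K, 0x3) = 0x7; 0x7 ⊕ 0x9 = 0xE.
P3: D(K, 0xC) = 0x0; 0x0 ⊕ 0x3 = 0x3.
P4: D(K, 0xC) = 0x0; 0x0 ⊕ 0xC = 0xC.
Blocks that differ from the original plaintext: P3, P4.

P1 = 0xB, P2 = 0xE, P3 = 0x3, P4 = 0xC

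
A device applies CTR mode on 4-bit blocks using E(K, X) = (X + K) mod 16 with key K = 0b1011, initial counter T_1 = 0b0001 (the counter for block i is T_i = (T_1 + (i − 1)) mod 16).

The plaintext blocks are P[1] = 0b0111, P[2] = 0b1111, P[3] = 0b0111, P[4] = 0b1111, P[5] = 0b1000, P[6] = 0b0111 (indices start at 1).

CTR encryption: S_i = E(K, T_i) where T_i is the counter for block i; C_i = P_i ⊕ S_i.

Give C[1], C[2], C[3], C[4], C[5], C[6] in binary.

C[1]: T = 0b0001, S = E(K, T) = 0b1100; 0b0111 ⊕ 0b1100 = 0b1011.
C[2]: T = 0b0010, S = E(K, T) = 0b1101; 0b1111 ⊕ 0b1101 = 0b0010.
C[3]: T = 0b0011, S = E(K, T) = 0b1110; 0b0111 ⊕ 0b1110 = 0b1001.
C[4]: T = 0b0100, S = E(K, T) = 0b1111; 0b1111 ⊕ 0b1111 = 0b0000.
C[5]: T = 0b0101, S = E(K, T) = 0b0000; 0b1000 ⊕ 0b0000 = 0b1000.
C[6]: T = 0b0110, S = E(K, T) = 0b0001; 0b0111 ⊕ 0b0001 = 0b0110.

C[1] = 0b1011, C[2] = 0b0010, C[3] = 0b1001, C[4] = 0b0000, C[5] = 0b1000, C[6] = 0b0110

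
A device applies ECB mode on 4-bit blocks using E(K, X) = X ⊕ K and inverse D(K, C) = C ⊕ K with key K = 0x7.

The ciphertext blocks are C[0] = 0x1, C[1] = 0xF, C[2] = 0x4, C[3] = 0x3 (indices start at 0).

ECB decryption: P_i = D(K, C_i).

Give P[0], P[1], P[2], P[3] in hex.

P[0] = 0x6, P[1] = 0x8, P[2] = 0x3, P[3] = 0x4

P[0]: D(K, 0x1) = 0x6.
P[1]: D(K, 0xF) = 0x8.
P[2]: D(K, 0x4) = 0x3.
P[3]: D(K, 0x3) = 0x4.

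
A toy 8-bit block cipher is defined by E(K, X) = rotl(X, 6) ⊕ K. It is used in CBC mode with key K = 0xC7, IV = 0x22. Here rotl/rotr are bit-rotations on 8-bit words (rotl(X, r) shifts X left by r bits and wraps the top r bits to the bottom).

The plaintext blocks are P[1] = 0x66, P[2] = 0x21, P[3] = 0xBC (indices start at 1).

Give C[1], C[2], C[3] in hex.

C[1] = 0xD6, C[2] = 0x3A, C[3] = 0x66

CBC encryption: C_i = E(K, P_i ⊕ C_{i−1}), with C_{0} = IV.
C[1]: P[1] ⊕ 0x22 = 0x44; E(K, 0x44) = 0xD6.
C[2]: P[2] ⊕ 0xD6 = 0xF7; E(K, 0xF7) = 0x3A.
C[3]: P[3] ⊕ 0x3A = 0x86; E(K, 0x86) = 0x66.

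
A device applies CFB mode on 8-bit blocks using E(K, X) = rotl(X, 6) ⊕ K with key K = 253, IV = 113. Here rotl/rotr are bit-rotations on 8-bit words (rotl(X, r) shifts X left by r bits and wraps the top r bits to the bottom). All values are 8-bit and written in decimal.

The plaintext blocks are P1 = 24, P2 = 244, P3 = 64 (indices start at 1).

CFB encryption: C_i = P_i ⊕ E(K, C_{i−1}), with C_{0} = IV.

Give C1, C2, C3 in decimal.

C1 = 185, C2 = 103, C3 = 100

C1: E(K, 113) = 161; 24 ⊕ 161 = 185.
C2: E(K, 185) = 147; 244 ⊕ 147 = 103.
C3: E(K, 103) = 36; 64 ⊕ 36 = 100.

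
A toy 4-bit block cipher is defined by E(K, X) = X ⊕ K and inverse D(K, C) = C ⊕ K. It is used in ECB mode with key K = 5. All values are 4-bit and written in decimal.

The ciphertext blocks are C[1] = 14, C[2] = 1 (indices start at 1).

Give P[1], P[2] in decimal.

P[1] = 11, P[2] = 4

ECB decryption: P_i = D(K, C_i).
P[1]: D(K, 14) = 11.
P[2]: D(K, 1) = 4.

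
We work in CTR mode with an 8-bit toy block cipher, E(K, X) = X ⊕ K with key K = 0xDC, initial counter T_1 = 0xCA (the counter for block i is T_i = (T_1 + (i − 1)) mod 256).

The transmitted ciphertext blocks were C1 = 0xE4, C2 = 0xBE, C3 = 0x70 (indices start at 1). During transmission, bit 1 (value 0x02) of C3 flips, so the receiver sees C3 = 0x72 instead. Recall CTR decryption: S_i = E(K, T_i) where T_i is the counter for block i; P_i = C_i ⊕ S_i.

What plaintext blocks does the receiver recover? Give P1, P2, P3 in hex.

Only C3 changed, to 0x72. In CTR, a change in C_i flips the same bit in P_i only; the keystream is unaffected. Decrypting the received ciphertext:
P1: T = 0xCA, S = E(K, T) = 0x16; 0xE4 ⊕ 0x16 = 0xF2.
P2: T = 0xCB, S = E(K, T) = 0x17; 0xBE ⊕ 0x17 = 0xA9.
P3: T = 0xCC, S = E(K, T) = 0x10; 0x72 ⊕ 0x10 = 0x62.
Blocks that differ from the original plaintext: P3.

P1 = 0xF2, P2 = 0xA9, P3 = 0x62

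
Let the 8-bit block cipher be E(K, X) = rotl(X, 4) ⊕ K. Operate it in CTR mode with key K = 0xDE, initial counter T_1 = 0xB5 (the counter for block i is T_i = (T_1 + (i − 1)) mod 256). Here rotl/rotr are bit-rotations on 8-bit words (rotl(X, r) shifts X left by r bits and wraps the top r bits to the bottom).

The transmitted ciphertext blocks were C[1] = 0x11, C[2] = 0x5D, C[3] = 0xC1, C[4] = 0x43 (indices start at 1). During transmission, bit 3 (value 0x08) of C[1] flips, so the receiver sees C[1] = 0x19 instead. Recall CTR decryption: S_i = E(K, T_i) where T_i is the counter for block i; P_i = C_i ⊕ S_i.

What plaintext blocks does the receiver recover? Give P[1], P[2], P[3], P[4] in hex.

P[1] = 0x9C, P[2] = 0xE8, P[3] = 0x64, P[4] = 0x16

Only C[1] changed, to 0x19. In CTR, a change in C_i flips the same bit in P_i only; the keystream is unaffected. Decrypting the received ciphertext:
P[1]: T = 0xB5, S = E(K, T) = 0x85; 0x19 ⊕ 0x85 = 0x9C.
P[2]: T = 0xB6, S = E(K, T) = 0xB5; 0x5D ⊕ 0xB5 = 0xE8.
P[3]: T = 0xB7, S = E(K, T) = 0xA5; 0xC1 ⊕ 0xA5 = 0x64.
P[4]: T = 0xB8, S = E(K, T) = 0x55; 0x43 ⊕ 0x55 = 0x16.
Blocks that differ from the original plaintext: P[1].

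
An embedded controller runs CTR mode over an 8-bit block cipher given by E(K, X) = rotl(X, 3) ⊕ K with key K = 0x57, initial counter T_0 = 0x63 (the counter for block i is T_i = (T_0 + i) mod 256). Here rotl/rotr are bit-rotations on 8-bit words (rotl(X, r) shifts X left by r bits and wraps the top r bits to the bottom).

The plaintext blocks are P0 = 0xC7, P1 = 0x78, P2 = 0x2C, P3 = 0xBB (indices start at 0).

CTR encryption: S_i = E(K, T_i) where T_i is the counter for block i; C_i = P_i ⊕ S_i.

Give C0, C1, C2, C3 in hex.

C0: T = 0x63, S = E(K, T) = 0x4C; 0xC7 ⊕ 0x4C = 0x8B.
C1: T = 0x64, S = E(K, T) = 0x74; 0x78 ⊕ 0x74 = 0x0C.
C2: T = 0x65, S = E(K, T) = 0x7C; 0x2C ⊕ 0x7C = 0x50.
C3: T = 0x66, S = E(K, T) = 0x64; 0xBB ⊕ 0x64 = 0xDF.

C0 = 0x8B, C1 = 0x0C, C2 = 0x50, C3 = 0xDF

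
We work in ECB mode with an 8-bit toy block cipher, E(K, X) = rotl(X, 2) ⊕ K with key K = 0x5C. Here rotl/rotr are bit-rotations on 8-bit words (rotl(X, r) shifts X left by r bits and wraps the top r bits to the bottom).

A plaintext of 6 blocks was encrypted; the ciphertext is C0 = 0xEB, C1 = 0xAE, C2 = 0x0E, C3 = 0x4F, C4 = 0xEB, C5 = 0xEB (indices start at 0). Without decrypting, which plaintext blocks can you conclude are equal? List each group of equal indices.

P0 = P4 = P5

ECB encrypts each block independently with the same key, so equal ciphertext blocks imply equal plaintext blocks.
C0 = C4 = C5 = 0xEB, so P0 = P4 = P5.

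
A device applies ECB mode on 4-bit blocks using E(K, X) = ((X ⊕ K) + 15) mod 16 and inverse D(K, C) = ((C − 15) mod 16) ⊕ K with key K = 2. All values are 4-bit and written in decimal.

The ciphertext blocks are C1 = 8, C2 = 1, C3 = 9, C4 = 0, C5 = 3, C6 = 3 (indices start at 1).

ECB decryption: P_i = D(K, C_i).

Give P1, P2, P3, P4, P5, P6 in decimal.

P1 = 11, P2 = 0, P3 = 8, P4 = 3, P5 = 6, P6 = 6

P1: D(K, 8) = 11.
P2: D(K, 1) = 0.
P3: D(K, 9) = 8.
P4: D(K, 0) = 3.
P5: D(K, 3) = 6.
P6: D(K, 3) = 6.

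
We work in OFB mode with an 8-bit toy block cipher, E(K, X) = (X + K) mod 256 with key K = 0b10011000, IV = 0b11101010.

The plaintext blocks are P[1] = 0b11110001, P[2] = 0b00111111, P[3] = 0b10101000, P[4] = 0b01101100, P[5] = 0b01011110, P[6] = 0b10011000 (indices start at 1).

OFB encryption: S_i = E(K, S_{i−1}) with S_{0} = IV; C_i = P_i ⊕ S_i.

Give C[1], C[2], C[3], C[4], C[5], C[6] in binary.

C[1] = 0b01110011, C[2] = 0b00100101, C[3] = 0b00011010, C[4] = 0b00100110, C[5] = 0b10111100, C[6] = 0b11100010

C[1]: S = E(K, 0b11101010) = 0b10000010; 0b11110001 ⊕ 0b10000010 = 0b01110011.
C[2]: S = E(K, 0b10000010) = 0b00011010; 0b00111111 ⊕ 0b00011010 = 0b00100101.
C[3]: S = E(K, 0b00011010) = 0b10110010; 0b10101000 ⊕ 0b10110010 = 0b00011010.
C[4]: S = E(K, 0b10110010) = 0b01001010; 0b01101100 ⊕ 0b01001010 = 0b00100110.
C[5]: S = E(K, 0b01001010) = 0b11100010; 0b01011110 ⊕ 0b11100010 = 0b10111100.
C[6]: S = E(K, 0b11100010) = 0b01111010; 0b10011000 ⊕ 0b01111010 = 0b11100010.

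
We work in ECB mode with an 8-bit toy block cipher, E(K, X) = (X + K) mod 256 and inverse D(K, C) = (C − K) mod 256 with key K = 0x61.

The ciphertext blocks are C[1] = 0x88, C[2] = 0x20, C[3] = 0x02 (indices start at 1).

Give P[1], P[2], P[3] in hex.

ECB decryption: P_i = D(K, C_i).
P[1]: D(K, 0x88) = 0x27.
P[2]: D(K, 0x20) = 0xBF.
P[3]: D(K, 0x02) = 0xA1.

P[1] = 0x27, P[2] = 0xBF, P[3] = 0xA1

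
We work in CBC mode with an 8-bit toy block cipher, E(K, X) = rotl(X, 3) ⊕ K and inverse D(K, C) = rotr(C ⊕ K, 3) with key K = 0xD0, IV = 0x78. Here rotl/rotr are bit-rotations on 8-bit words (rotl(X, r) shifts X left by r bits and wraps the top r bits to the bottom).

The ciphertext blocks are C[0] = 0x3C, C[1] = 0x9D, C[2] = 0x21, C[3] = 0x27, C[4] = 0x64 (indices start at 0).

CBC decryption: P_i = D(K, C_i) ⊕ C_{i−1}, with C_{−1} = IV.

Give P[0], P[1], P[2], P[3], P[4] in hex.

P[0]: D(K, 0x3C) = 0x9D; 0x9D ⊕ 0x78 = 0xE5.
P[1]: D(K, 0x9D) = 0xA9; 0xA9 ⊕ 0x3C = 0x95.
P[2]: D(K, 0x21) = 0x3E; 0x3E ⊕ 0x9D = 0xA3.
P[3]: D(K, 0x27) = 0xFE; 0xFE ⊕ 0x21 = 0xDF.
P[4]: D(K, 0x64) = 0x96; 0x96 ⊕ 0x27 = 0xB1.

P[0] = 0xE5, P[1] = 0x95, P[2] = 0xA3, P[3] = 0xDF, P[4] = 0xB1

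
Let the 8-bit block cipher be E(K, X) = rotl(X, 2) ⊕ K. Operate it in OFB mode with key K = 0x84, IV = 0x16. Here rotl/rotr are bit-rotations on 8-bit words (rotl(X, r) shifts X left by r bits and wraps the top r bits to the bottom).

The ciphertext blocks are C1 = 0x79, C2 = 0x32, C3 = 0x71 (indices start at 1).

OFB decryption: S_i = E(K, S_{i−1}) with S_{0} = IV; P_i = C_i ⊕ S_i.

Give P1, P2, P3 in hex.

P1 = 0xA5, P2 = 0xC5, P3 = 0x2A

P1: S = E(K, 0x16) = 0xDC; 0x79 ⊕ 0xDC = 0xA5.
P2: S = E(K, 0xDC) = 0xF7; 0x32 ⊕ 0xF7 = 0xC5.
P3: S = E(K, 0xF7) = 0x5B; 0x71 ⊕ 0x5B = 0x2A.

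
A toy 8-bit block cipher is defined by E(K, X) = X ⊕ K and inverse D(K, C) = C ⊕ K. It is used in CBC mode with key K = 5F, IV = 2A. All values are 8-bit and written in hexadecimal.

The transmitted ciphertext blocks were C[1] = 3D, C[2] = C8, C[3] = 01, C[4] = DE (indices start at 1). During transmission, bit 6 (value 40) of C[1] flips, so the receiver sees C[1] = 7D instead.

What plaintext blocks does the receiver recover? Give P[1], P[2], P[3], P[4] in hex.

CBC decryption: P_i = D(K, C_i) ⊕ C_{i−1}, with C_{0} = IV.
Only C[1] changed, to 7D. In CBC, a change in C_i garbles P_i and flips the same bit in P_{i+1}. Decrypting the received ciphertext:
P[1]: D(K, 7D) = 22; 22 ⊕ 2A = 08.
P[2]: D(K, C8) = 97; 97 ⊕ 7D = EA.
P[3]: D(K, 01) = 5E; 5E ⊕ C8 = 96.
P[4]: D(K, DE) = 81; 81 ⊕ 01 = 80.
Blocks that differ from the original plaintext: P[1], P[2].

P[1] = 08, P[2] = EA, P[3] = 96, P[4] = 80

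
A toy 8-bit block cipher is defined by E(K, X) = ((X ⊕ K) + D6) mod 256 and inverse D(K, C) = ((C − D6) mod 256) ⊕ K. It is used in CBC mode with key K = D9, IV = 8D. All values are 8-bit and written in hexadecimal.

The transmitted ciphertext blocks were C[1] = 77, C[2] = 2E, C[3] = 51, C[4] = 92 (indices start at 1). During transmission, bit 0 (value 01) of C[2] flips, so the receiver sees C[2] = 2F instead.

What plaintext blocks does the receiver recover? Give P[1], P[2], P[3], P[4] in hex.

P[1] = F5, P[2] = F7, P[3] = 8D, P[4] = 34

CBC decryption: P_i = D(K, C_i) ⊕ C_{i−1}, with C_{0} = IV.
Only C[2] changed, to 2F. In CBC, a change in C_i garbles P_i and flips the same bit in P_{i+1}. Decrypting the received ciphertext:
P[1]: D(K, 77) = 78; 78 ⊕ 8D = F5.
P[2]: D(K, 2F) = 80; 80 ⊕ 77 = F7.
P[3]: D(K, 51) = A2; A2 ⊕ 2F = 8D.
P[4]: D(K, 92) = 65; 65 ⊕ 51 = 34.
Blocks that differ from the original plaintext: P[2], P[3].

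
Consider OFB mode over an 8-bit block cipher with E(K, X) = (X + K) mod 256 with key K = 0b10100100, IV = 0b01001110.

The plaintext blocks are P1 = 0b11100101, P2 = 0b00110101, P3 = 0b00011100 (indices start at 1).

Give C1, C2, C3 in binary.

OFB encryption: S_i = E(K, S_{i−1}) with S_{0} = IV; C_i = P_i ⊕ S_i.
C1: S = E(K, 0b01001110) = 0b11110010; 0b11100101 ⊕ 0b11110010 = 0b00010111.
C2: S = E(K, 0b11110010) = 0b10010110; 0b00110101 ⊕ 0b10010110 = 0b10100011.
C3: S = E(K, 0b10010110) = 0b00111010; 0b00011100 ⊕ 0b00111010 = 0b00100110.

C1 = 0b00010111, C2 = 0b10100011, C3 = 0b00100110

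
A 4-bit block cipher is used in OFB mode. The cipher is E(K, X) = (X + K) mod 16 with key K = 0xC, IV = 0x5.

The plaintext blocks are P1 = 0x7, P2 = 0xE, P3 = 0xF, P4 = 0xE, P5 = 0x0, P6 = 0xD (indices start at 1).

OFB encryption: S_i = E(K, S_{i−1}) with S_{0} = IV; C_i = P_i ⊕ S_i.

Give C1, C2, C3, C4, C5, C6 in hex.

C1: S = E(K, 0x5) = 0x1; 0x7 ⊕ 0x1 = 0x6.
C2: S = E(K, 0x1) = 0xD; 0xE ⊕ 0xD = 0x3.
C3: S = E(K, 0xD) = 0x9; 0xF ⊕ 0x9 = 0x6.
C4: S = E(K, 0x9) = 0x5; 0xE ⊕ 0x5 = 0xB.
C5: S = E(K, 0x5) = 0x1; 0x0 ⊕ 0x1 = 0x1.
C6: S = E(K, 0x1) = 0xD; 0xD ⊕ 0xD = 0x0.

C1 = 0x6, C2 = 0x3, C3 = 0x6, C4 = 0xB, C5 = 0x1, C6 = 0x0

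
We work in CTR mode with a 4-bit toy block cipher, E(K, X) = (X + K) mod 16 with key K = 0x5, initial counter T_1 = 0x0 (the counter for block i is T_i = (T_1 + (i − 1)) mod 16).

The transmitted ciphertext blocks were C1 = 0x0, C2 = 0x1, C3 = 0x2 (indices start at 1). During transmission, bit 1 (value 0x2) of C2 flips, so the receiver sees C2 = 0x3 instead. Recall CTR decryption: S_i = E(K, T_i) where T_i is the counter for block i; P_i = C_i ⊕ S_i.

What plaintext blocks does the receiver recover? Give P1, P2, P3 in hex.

P1 = 0x5, P2 = 0x5, P3 = 0x5

Only C2 changed, to 0x3. In CTR, a change in C_i flips the same bit in P_i only; the keystream is unaffected. Decrypting the received ciphertext:
P1: T = 0x0, S = E(K, T) = 0x5; 0x0 ⊕ 0x5 = 0x5.
P2: T = 0x1, S = E(K, T) = 0x6; 0x3 ⊕ 0x6 = 0x5.
P3: T = 0x2, S = E(K, T) = 0x7; 0x2 ⊕ 0x7 = 0x5.
Blocks that differ from the original plaintext: P2.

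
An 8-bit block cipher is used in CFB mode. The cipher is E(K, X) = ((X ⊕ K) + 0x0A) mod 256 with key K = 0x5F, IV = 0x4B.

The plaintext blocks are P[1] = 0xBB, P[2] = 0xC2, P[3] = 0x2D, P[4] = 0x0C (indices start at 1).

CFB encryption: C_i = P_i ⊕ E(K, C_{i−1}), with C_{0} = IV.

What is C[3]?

C[3] = 0x8E

C[1]: E(K, 0x4B) = 0x1E; 0xBB ⊕ 0x1E = 0xA5.
C[2]: E(K, 0xA5) = 0x04; 0xC2 ⊕ 0x04 = 0xC6.
C[3]: E(K, 0xC6) = 0xA3; 0x2D ⊕ 0xA3 = 0x8E.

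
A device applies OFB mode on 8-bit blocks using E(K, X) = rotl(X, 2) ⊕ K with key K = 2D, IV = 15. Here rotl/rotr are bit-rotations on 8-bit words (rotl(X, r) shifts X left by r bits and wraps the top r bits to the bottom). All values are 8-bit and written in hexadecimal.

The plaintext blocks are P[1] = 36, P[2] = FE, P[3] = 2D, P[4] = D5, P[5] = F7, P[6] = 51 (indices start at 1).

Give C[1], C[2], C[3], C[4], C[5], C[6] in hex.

OFB encryption: S_i = E(K, S_{i−1}) with S_{0} = IV; C_i = P_i ⊕ S_i.
C[1]: S = E(K, 15) = 79; 36 ⊕ 79 = 4F.
C[2]: S = E(K, 79) = C8; FE ⊕ C8 = 36.
C[3]: S = E(K, C8) = 0E; 2D ⊕ 0E = 23.
C[4]: S = E(K, 0E) = 15; D5 ⊕ 15 = C0.
C[5]: S = E(K, 15) = 79; F7 ⊕ 79 = 8E.
C[6]: S = E(K, 79) = C8; 51 ⊕ C8 = 99.

C[1] = 4F, C[2] = 36, C[3] = 23, C[4] = C0, C[5] = 8E, C[6] = 99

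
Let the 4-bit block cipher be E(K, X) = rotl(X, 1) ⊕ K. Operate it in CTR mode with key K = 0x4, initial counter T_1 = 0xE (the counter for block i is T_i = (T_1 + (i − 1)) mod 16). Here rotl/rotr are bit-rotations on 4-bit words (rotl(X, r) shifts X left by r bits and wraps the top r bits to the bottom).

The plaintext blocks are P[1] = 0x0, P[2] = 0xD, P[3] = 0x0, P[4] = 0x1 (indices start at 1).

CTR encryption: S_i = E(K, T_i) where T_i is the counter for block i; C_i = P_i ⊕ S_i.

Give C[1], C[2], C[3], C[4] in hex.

C[1] = 0x9, C[2] = 0x6, C[3] = 0x4, C[4] = 0x7

C[1]: T = 0xE, S = E(K, T) = 0x9; 0x0 ⊕ 0x9 = 0x9.
C[2]: T = 0xF, S = E(K, T) = 0xB; 0xD ⊕ 0xB = 0x6.
C[3]: T = 0x0, S = E(K, T) = 0x4; 0x0 ⊕ 0x4 = 0x4.
C[4]: T = 0x1, S = E(K, T) = 0x6; 0x1 ⊕ 0x6 = 0x7.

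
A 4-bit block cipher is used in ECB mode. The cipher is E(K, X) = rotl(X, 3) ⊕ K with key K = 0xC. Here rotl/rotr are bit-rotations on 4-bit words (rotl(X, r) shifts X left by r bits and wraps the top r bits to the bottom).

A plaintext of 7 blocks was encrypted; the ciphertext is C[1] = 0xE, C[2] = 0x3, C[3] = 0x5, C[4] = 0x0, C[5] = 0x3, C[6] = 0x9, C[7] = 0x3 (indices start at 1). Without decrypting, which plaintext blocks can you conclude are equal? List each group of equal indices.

P[2] = P[5] = P[7]

ECB encrypts each block independently with the same key, so equal ciphertext blocks imply equal plaintext blocks.
C[2] = C[5] = C[7] = 0x3, so P[2] = P[5] = P[7].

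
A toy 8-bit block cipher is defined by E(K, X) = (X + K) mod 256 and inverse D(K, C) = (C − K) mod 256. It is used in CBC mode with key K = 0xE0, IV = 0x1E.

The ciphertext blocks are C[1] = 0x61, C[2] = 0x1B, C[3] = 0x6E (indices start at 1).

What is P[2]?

P[2] = 0x5A

CBC decryption: P_i = D(K, C_i) ⊕ C_{i−1}, with C_{0} = IV.
P[2]: D(K, 0x1B) = 0x3B; 0x3B ⊕ 0x61 = 0x5A.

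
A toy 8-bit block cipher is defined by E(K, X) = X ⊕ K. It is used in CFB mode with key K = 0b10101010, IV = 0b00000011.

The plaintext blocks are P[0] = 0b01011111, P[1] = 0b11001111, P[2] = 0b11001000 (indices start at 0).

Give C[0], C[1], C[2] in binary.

CFB encryption: C_i = P_i ⊕ E(K, C_{i−1}), with C_{−1} = IV.
C[0]: E(K, 0b00000011) = 0b10101001; 0b01011111 ⊕ 0b10101001 = 0b11110110.
C[1]: E(K, 0b11110110) = 0b01011100; 0b11001111 ⊕ 0b01011100 = 0b10010011.
C[2]: E(K, 0b10010011) = 0b00111001; 0b11001000 ⊕ 0b00111001 = 0b11110001.

C[0] = 0b11110110, C[1] = 0b10010011, C[2] = 0b11110001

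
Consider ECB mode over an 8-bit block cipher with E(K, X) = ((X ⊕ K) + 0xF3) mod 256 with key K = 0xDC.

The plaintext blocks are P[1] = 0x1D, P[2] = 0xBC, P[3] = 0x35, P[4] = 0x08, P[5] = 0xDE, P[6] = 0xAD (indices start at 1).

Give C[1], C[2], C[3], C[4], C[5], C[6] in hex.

ECB encryption: C_i = E(K, P_i).
C[1]: E(K, 0x1D) = 0xB4.
C[2]: E(K, 0xBC) = 0x53.
C[3]: E(K, 0x35) = 0xDC.
C[4]: E(K, 0x08) = 0xC7.
C[5]: E(K, 0xDE) = 0xF5.
C[6]: E(K, 0xAD) = 0x64.

C[1] = 0xB4, C[2] = 0x53, C[3] = 0xDC, C[4] = 0xC7, C[5] = 0xF5, C[6] = 0x64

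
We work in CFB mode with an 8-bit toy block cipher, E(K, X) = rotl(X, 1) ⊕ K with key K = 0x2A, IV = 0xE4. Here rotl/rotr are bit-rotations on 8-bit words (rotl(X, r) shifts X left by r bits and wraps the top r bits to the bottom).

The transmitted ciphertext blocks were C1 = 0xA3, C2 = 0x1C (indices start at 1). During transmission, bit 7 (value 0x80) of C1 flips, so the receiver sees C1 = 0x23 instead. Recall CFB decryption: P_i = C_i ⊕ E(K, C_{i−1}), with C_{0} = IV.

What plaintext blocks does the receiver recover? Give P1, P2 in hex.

Only C1 changed, to 0x23. In CFB, a change in C_i flips the same bit in P_i and garbles P_{i+1}. Decrypting the received ciphertext:
P1: E(K, 0xE4) = 0xE3; 0x23 ⊕ 0xE3 = 0xC0.
P2: E(K, 0x23) = 0x6C; 0x1C ⊕ 0x6C = 0x70.
Blocks that differ from the original plaintext: P1, P2.

P1 = 0xC0, P2 = 0x70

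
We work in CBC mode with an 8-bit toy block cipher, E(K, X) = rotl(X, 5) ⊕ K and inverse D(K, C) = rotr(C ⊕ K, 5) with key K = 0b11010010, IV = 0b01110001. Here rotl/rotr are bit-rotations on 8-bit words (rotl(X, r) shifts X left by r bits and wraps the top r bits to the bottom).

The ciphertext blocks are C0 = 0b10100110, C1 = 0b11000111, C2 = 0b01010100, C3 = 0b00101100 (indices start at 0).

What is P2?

P2 = 0b11110011

CBC decryption: P_i = D(K, C_i) ⊕ C_{i−1}, with C_{−1} = IV.
P2: D(K, 0b01010100) = 0b00110100; 0b00110100 ⊕ 0b11000111 = 0b11110011.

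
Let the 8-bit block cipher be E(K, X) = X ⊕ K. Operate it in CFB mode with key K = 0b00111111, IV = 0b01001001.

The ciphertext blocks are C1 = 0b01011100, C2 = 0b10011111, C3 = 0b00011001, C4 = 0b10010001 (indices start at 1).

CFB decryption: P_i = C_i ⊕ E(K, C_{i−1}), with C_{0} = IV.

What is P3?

P3 = 0b10111001

P3: E(K, 0b10011111) = 0b10100000; 0b00011001 ⊕ 0b10100000 = 0b10111001.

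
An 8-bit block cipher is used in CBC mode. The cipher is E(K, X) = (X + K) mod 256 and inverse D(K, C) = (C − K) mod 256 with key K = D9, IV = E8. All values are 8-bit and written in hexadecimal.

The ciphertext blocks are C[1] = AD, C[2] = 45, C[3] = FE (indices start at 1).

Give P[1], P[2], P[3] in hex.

P[1] = 3C, P[2] = C1, P[3] = 60

CBC decryption: P_i = D(K, C_i) ⊕ C_{i−1}, with C_{0} = IV.
P[1]: D(K, AD) = D4; D4 ⊕ E8 = 3C.
P[2]: D(K, 45) = 6C; 6C ⊕ AD = C1.
P[3]: D(K, FE) = 25; 25 ⊕ 45 = 60.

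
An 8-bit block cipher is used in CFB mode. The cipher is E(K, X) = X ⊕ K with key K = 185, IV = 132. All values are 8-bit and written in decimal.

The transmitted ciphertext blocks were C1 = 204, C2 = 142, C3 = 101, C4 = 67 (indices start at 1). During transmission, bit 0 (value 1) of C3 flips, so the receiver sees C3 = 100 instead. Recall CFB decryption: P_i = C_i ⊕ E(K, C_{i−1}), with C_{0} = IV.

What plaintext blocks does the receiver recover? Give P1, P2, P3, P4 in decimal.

Only C3 changed, to 100. In CFB, a change in C_i flips the same bit in P_i and garbles P_{i+1}. Decrypting the received ciphertext:
P1: E(K, 132) = 61; 204 ⊕ 61 = 241.
P2: E(K, 204) = 117; 142 ⊕ 117 = 251.
P3: E(K, 142) = 55; 100 ⊕ 55 = 83.
P4: E(K, 100) = 221; 67 ⊕ 221 = 158.
Blocks that differ from the original plaintext: P3, P4.

P1 = 241, P2 = 251, P3 = 83, P4 = 158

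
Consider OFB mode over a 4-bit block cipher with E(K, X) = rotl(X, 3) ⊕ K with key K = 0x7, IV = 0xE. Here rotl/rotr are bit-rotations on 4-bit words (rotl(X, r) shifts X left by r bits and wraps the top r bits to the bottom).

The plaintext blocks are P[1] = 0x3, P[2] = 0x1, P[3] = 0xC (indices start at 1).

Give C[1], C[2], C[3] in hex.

OFB encryption: S_i = E(K, S_{i−1}) with S_{0} = IV; C_i = P_i ⊕ S_i.
C[1]: S = E(K, 0xE) = 0x0; 0x3 ⊕ 0x0 = 0x3.
C[2]: S = E(K, 0x0) = 0x7; 0x1 ⊕ 0x7 = 0x6.
C[3]: S = E(K, 0x7) = 0xC; 0xC ⊕ 0xC = 0x0.

C[1] = 0x3, C[2] = 0x6, C[3] = 0x0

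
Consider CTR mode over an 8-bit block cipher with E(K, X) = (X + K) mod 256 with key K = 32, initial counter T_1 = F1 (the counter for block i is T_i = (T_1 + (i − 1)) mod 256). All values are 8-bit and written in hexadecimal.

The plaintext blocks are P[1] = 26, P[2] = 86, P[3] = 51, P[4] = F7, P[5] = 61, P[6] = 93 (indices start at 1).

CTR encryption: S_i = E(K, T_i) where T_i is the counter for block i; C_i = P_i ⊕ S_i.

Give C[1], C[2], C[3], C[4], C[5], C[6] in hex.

C[1]: T = F1, S = E(K, T) = 23; 26 ⊕ 23 = 05.
C[2]: T = F2, S = E(K, T) = 24; 86 ⊕ 24 = A2.
C[3]: T = F3, S = E(K, T) = 25; 51 ⊕ 25 = 74.
C[4]: T = F4, S = E(K, T) = 26; F7 ⊕ 26 = D1.
C[5]: T = F5, S = E(K, T) = 27; 61 ⊕ 27 = 46.
C[6]: T = F6, S = E(K, T) = 28; 93 ⊕ 28 = BB.

C[1] = 05, C[2] = A2, C[3] = 74, C[4] = D1, C[5] = 46, C[6] = BB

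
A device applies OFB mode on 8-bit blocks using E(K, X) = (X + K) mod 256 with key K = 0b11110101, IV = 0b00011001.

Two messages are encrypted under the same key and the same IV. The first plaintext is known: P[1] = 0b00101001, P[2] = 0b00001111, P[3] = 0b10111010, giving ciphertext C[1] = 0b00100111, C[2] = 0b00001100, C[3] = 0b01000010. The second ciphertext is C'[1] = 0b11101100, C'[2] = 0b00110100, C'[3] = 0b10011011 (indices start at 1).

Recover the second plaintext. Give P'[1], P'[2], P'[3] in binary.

In OFB with a reused IV, both messages share the same keystream S_i, so C_i ⊕ C'_i = P_i ⊕ P'_i and thus P'_i = P_i ⊕ C_i ⊕ C'_i.
P'[1]: 0b00101001 ⊕ 0b00100111 ⊕ 0b11101100 = 0b11100010.
P'[2]: 0b00001111 ⊕ 0b00001100 ⊕ 0b00110100 = 0b00110111.
P'[3]: 0b10111010 ⊕ 0b01000010 ⊕ 0b10011011 = 0b01100011.

P'[1] = 0b11100010, P'[2] = 0b00110111, P'[3] = 0b01100011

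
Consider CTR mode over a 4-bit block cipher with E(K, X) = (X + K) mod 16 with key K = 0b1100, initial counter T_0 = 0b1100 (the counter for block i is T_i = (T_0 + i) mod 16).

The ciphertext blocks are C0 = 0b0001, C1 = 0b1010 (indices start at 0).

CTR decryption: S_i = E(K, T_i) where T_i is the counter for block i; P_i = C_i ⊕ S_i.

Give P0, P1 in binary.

P0 = 0b1001, P1 = 0b0011

P0: T = 0b1100, S = E(K, T) = 0b1000; 0b0001 ⊕ 0b1000 = 0b1001.
P1: T = 0b1101, S = E(K, T) = 0b1001; 0b1010 ⊕ 0b1001 = 0b0011.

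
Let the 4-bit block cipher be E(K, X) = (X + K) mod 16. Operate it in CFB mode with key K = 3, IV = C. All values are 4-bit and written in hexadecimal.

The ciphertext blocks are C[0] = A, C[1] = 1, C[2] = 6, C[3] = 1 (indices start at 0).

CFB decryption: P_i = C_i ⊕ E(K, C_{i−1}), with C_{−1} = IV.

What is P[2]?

P[2] = 2

P[2]: E(K, 1) = 4; 6 ⊕ 4 = 2.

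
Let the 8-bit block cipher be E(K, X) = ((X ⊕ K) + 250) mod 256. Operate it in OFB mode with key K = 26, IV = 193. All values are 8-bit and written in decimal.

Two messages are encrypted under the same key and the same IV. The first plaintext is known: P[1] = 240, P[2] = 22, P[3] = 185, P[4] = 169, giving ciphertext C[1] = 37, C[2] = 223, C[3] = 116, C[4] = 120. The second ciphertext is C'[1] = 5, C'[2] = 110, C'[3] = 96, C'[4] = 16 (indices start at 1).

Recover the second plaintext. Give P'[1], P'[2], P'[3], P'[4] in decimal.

P'[1] = 208, P'[2] = 167, P'[3] = 173, P'[4] = 193

In OFB with a reused IV, both messages share the same keystream S_i, so C_i ⊕ C'_i = P_i ⊕ P'_i and thus P'_i = P_i ⊕ C_i ⊕ C'_i.
P'[1]: 240 ⊕ 37 ⊕ 5 = 208.
P'[2]: 22 ⊕ 223 ⊕ 110 = 167.
P'[3]: 185 ⊕ 116 ⊕ 96 = 173.
P'[4]: 169 ⊕ 120 ⊕ 16 = 193.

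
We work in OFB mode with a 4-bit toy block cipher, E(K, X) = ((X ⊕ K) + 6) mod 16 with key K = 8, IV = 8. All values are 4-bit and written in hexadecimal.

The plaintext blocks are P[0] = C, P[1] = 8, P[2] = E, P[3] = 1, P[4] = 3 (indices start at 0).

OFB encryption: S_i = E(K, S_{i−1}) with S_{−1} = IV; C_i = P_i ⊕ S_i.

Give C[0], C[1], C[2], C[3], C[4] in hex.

C[0] = A, C[1] = C, C[2] = C, C[3] = 1, C[4] = D

C[0]: S = E(K, 8) = 6; C ⊕ 6 = A.
C[1]: S = E(K, 6) = 4; 8 ⊕ 4 = C.
C[2]: S = E(K, 4) = 2; E ⊕ 2 = C.
C[3]: S = E(K, 2) = 0; 1 ⊕ 0 = 1.
C[4]: S = E(K, 0) = E; 3 ⊕ E = D.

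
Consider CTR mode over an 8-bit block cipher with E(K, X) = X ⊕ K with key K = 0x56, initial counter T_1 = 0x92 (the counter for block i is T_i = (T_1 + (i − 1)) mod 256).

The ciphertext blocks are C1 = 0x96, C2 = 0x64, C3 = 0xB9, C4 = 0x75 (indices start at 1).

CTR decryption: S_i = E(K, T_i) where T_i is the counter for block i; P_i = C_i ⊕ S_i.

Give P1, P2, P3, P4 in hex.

P1: T = 0x92, S = E(K, T) = 0xC4; 0x96 ⊕ 0xC4 = 0x52.
P2: T = 0x93, S = E(K, T) = 0xC5; 0x64 ⊕ 0xC5 = 0xA1.
P3: T = 0x94, S = E(K, T) = 0xC2; 0xB9 ⊕ 0xC2 = 0x7B.
P4: T = 0x95, S = E(K, T) = 0xC3; 0x75 ⊕ 0xC3 = 0xB6.

P1 = 0x52, P2 = 0xA1, P3 = 0x7B, P4 = 0xB6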